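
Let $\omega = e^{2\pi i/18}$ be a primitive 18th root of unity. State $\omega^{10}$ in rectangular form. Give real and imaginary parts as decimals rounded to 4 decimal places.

ω^10 = e^(2πi·10/18) = e^(i·10π/9)
= cos(10π/9) + i sin(10π/9)
= -0.9397 - 0.3420i


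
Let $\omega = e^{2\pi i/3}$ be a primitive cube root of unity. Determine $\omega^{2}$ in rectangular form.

ω^2 = e^(2πi·2/3) = e^(i·4π/3)
= cos(4π/3) + i sin(4π/3)
= -1/2 - (sqrt(3)/2)i


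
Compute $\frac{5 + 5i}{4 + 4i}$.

Multiply numerator and denominator by conjugate (4 - 4i):
= (5 + 5i)(4 - 4i) / (4^2 + 4^2)
= (40) / 32
Divide through by 8: (5) / 4
= 5/4


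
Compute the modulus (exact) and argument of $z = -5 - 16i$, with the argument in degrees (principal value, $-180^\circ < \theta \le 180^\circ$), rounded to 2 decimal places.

|z| = sqrt((-5)^2 + (-16)^2) = sqrt(281)
arg(z) = arctan(b/a) = arctan(-16/-5) (quadrant-adjusted) = -107.35°


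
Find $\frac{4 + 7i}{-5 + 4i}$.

Multiply numerator and denominator by conjugate (-5 - 4i):
= (4 + 7i)(-5 - 4i) / ((-5)^2 + 4^2)
= (8 - 51i) / 41
= 8/41 - (51/41)i


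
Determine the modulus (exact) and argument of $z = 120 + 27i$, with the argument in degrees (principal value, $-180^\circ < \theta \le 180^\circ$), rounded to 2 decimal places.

|z| = sqrt(120^2 + 27^2) = 123
arg(z) = arctan(b/a) = arctan(27/120) (quadrant-adjusted) = 12.68°


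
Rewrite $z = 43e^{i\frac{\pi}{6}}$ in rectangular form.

a = r cos θ = 43 * sqrt(3)/2 = 43*sqrt(3)/2
b = r sin θ = 43 * 1/2 = 43/2
z = 43*sqrt(3)/2 + (43/2)i


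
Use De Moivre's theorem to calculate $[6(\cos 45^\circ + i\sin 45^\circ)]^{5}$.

By De Moivre: z^n = r^n(cos(nθ) + i sin(nθ))
= 6^5(cos(5*45°) + i sin(5*45°))
= 7776(cos 225° + i sin 225°)
= -3888*sqrt(2) - 3888*sqrt(2)i


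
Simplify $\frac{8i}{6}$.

Divisor is real, so divide each part by 6:
= 0 + (4/3)i


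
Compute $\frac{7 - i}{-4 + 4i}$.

Multiply numerator and denominator by conjugate (-4 - 4i):
= (7 - i)(-4 - 4i) / ((-4)^2 + 4^2)
= (-32 - 24i) / 32
Divide through by 8: (-4 - 3i) / 4
= -1 - (3/4)i


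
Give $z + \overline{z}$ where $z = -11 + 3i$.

z + conjugate(z) = (a + bi) + (a - bi) = 2a
= 2 * (-11) = -22


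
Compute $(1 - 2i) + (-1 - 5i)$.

(1 + (-1)) + (-2 + (-5))i = -7i


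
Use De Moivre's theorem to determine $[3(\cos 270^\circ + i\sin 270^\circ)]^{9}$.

By De Moivre: z^n = r^n(cos(nθ) + i sin(nθ))
= 3^9(cos(9*270°) + i sin(9*270°))
= 19683(cos 270° + i sin 270°)
= -19683i


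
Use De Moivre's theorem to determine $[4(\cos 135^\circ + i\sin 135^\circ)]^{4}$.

By De Moivre: z^n = r^n(cos(nθ) + i sin(nθ))
= 4^4(cos(4*135°) + i sin(4*135°))
= 256(cos 180° + i sin 180°)
= -256


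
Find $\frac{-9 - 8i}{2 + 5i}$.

Multiply numerator and denominator by conjugate (2 - 5i):
= (-9 - 8i)(2 - 5i) / (2^2 + 5^2)
= (-58 + 29i) / 29
= -2 + i


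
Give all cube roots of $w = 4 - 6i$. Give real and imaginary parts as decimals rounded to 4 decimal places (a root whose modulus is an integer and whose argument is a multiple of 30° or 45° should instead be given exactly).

|w| = sqrt(52) ≈ 7.211103, arg(w) ≈ 303.690068°
Root modulus = sqrt(52)^(1/3) ≈ 1.931971
Root arguments: θ_k = (arg(w) + 360°k)/3 for k = 0, 1, ..., 2
Compute each root as (root modulus)(cos θ_k + i sin θ_k) using full-precision intermediates, then round to 4 decimal places.
Roots: -0.3762 + 1.8950i, -1.4530 - 1.2733i, 1.8292 - 0.6216i


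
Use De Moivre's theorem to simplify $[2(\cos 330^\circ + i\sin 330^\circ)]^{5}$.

By De Moivre: z^n = r^n(cos(nθ) + i sin(nθ))
= 2^5(cos(5*330°) + i sin(5*330°))
= 32(cos 210° + i sin 210°)
= -16*sqrt(3) - 16i


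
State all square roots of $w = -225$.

|w| = 225, arg(w) = 180°
Root modulus = 225^(1/2) = 15
Root arguments: θ_k = (180° + 360°k)/2 for k = 0, 1, ..., 1
Roots: 15i, -15i


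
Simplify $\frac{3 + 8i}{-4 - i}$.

Multiply numerator and denominator by conjugate (-4 + i):
= (3 + 8i)(-4 + i) / ((-4)^2 + (-1)^2)
= (-20 - 29i) / 17
= -20/17 - (29/17)i


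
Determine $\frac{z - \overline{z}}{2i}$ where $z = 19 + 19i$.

z - conjugate(z) = 2bi
(z - conjugate(z))/(2i) = 2bi/(2i) = b = 19


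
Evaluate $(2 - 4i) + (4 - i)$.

(2 + 4) + (-4 + (-1))i = 6 - 5i


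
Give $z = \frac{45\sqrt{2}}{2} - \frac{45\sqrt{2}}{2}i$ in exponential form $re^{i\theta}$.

r = |z| = sqrt((45*sqrt(2)/2)^2 + (-45*sqrt(2)/2)^2) = sqrt(2025/2 + 2025/2) = sqrt(2025) = 45
θ = arctan(b/a) = arctan(-31.8198/31.8198) (quadrant-adjusted) = -45° = -π/4
z = 45e^(-i*π/4)


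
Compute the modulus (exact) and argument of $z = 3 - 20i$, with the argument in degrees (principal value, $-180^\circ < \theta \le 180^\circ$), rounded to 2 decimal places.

|z| = sqrt(3^2 + (-20)^2) = sqrt(409)
arg(z) = arctan(b/a) = arctan(-20/3) (quadrant-adjusted) = -81.47°


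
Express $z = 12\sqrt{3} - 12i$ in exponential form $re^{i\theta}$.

r = |z| = sqrt((12*sqrt(3))^2 + (-12)^2) = sqrt(432 + 144) = sqrt(576) = 24
θ = arctan(b/a) = arctan(-12/20.7846) (quadrant-adjusted) = -30° = -π/6
z = 24e^(-i*π/6)


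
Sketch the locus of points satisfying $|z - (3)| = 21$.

|z - z0| = r describes a circle centered at z0 with radius r
Here z0 = 3 and r = 21
Locus: Circle centered at (3, 0) with radius 21


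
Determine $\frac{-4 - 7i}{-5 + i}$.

Multiply numerator and denominator by conjugate (-5 - i):
= (-4 - 7i)(-5 - i) / ((-5)^2 + 1^2)
= (13 + 39i) / 26
Divide through by 13: (1 + 3i) / 2
= 1/2 + (3/2)i


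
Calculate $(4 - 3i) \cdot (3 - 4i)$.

(a1*a2 - b1*b2) + (a1*b2 + b1*a2)i
= (12 - 12) + (-16 + (-9))i
= -25i


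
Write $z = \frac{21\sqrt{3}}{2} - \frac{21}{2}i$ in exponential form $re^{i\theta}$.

r = |z| = sqrt((21*sqrt(3)/2)^2 + (-21/2)^2) = sqrt(1323/4 + 441/4) = sqrt(441) = 21
θ = arctan(b/a) = arctan(-10.5/18.1865) (quadrant-adjusted) = -30° = -π/6
z = 21e^(-i*π/6)


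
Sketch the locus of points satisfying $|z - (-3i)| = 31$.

|z - z0| = r describes a circle centered at z0 with radius r
Here z0 = -3i and r = 31
Locus: Circle centered at (0, -3) with radius 31


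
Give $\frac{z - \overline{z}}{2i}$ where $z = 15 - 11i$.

z - conjugate(z) = 2bi
(z - conjugate(z))/(2i) = 2bi/(2i) = b = -11


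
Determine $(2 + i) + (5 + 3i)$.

(2 + 5) + (1 + 3)i = 7 + 4i


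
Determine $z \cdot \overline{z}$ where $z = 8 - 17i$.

z * conjugate(z) = |z|^2 = a^2 + b^2
= 8^2 + (-17)^2 = 353


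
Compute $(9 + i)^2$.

(a + bi)^2 = a^2 - b^2 + 2abi
= 9^2 - 1^2 + 2*9*1i
= 80 + 18i


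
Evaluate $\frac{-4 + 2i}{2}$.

Divisor is real, so divide each part by 2:
= -2 + i


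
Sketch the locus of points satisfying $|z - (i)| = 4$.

|z - z0| = r describes a circle centered at z0 with radius r
Here z0 = i and r = 4
Locus: Circle centered at (0, 1) with radius 4


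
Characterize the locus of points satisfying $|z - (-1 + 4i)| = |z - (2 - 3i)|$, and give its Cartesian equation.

|z - z1| = |z - z2| means z is equidistant from z1 and z2,
i.e. the perpendicular bisector of the segment from (-1, 4) to (2, -3) (midpoint (1/2, 1/2)).
With z = x + yi, square both sides:
(x - (-1))^2 + (y - 4)^2 = (x - 2)^2 + (y - (-3))^2
The x^2 and y^2 terms cancel: 6x + (-14)y = 13 - 17 = -4
Simplify: 3x - 7y = -2
Locus: Perpendicular bisector of the segment from (-1, 4) to (2, -3): the line 3x - 7y = -2


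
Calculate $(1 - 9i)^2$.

(a + bi)^2 = a^2 - b^2 + 2abi
= 1^2 - (-9)^2 + 2*1*(-9)i
= -80 - 18i


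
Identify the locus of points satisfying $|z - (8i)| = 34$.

|z - z0| = r describes a circle centered at z0 with radius r
Here z0 = 8i and r = 34
Locus: Circle centered at (0, 8) with radius 34


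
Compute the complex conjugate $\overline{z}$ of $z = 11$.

If z = a + bi, then conjugate(z) = a - bi
conjugate(11) = 11


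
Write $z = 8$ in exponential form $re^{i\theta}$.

r = |z| = sqrt((8)^2 + (0)^2) = sqrt(64 + 0) = sqrt(64) = 8
b = 0 and a > 0, so z lies on the positive real axis: θ = 0
z = 8e^(i*0) = 8


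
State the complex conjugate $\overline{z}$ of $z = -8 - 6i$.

If z = a + bi, then conjugate(z) = a - bi
conjugate(-8 - 6i) = -8 + 6i


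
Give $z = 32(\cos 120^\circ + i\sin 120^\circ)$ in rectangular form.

a = r cos θ = 32 * -1/2 = -16
b = r sin θ = 32 * sqrt(3)/2 = 16*sqrt(3)
z = -16 + 16*sqrt(3)i


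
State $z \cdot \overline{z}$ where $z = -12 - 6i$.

z * conjugate(z) = |z|^2 = a^2 + b^2
= (-12)^2 + (-6)^2 = 180


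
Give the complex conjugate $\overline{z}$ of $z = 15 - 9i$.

If z = a + bi, then conjugate(z) = a - bi
conjugate(15 - 9i) = 15 + 9i


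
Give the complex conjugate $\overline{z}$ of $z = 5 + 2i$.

If z = a + bi, then conjugate(z) = a - bi
conjugate(5 + 2i) = 5 - 2i


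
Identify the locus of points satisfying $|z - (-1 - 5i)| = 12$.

|z - z0| = r describes a circle centered at z0 with radius r
Here z0 = -1 - 5i and r = 12
Locus: Circle centered at (-1, -5) with radius 12


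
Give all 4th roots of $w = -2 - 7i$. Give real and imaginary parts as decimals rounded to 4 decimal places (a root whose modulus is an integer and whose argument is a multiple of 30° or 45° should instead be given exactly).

|w| = sqrt(53) ≈ 7.280110, arg(w) ≈ 254.054604°
Root modulus = sqrt(53)^(1/4) ≈ 1.642610
Root arguments: θ_k = (arg(w) + 360°k)/4 for k = 0, 1, ..., 3
Compute each root as (root modulus)(cos θ_k + i sin θ_k) using full-precision intermediates, then round to 4 decimal places.
Roots: 0.7326 + 1.4702i, -1.4702 + 0.7326i, -0.7326 - 1.4702i, 1.4702 - 0.7326i


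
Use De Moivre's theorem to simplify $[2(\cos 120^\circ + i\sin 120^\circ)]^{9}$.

By De Moivre: z^n = r^n(cos(nθ) + i sin(nθ))
= 2^9(cos(9*120°) + i sin(9*120°))
= 512(cos 0° + i sin 0°)
= 512


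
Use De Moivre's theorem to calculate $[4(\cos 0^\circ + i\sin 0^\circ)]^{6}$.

By De Moivre: z^n = r^n(cos(nθ) + i sin(nθ))
= 4^6(cos(6*0°) + i sin(6*0°))
= 4096(cos 0° + i sin 0°)
= 4096


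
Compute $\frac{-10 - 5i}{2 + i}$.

Multiply numerator and denominator by conjugate (2 - i):
= (-10 - 5i)(2 - i) / (2^2 + 1^2)
= (-25) / 5
= -5


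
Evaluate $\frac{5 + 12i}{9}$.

Divisor is real, so divide each part by 9:
= 5/9 + (4/3)i


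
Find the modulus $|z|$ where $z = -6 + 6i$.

|z| = sqrt(a^2 + b^2) = sqrt((-6)^2 + 6^2) = sqrt(72) = sqrt(72)


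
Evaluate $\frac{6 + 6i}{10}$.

Divisor is real, so divide each part by 10:
= 3/5 + (3/5)i


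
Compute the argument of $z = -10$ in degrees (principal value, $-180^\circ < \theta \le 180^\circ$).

b = 0 and a < 0, so z lies on the negative real axis: θ = 180°


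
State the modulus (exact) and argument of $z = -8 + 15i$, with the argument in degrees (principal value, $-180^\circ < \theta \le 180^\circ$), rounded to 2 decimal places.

|z| = sqrt((-8)^2 + 15^2) = 17
arg(z) = arctan(b/a) = arctan(15/-8) (quadrant-adjusted) = 118.07°


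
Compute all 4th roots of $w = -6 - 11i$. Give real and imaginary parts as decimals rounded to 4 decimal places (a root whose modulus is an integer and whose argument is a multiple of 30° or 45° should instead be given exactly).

|w| = sqrt(157) ≈ 12.529964, arg(w) ≈ 241.389540°
Root modulus = sqrt(157)^(1/4) ≈ 1.881427
Root arguments: θ_k = (arg(w) + 360°k)/4 for k = 0, 1, ..., 3
Compute each root as (root modulus)(cos θ_k + i sin θ_k) using full-precision intermediates, then round to 4 decimal places.
Roots: 0.9308 + 1.6350i, -1.6350 + 0.9308i, -0.9308 - 1.6350i, 1.6350 - 0.9308i


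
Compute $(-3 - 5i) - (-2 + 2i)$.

(-3 - (-2)) + (-5 - 2)i = -1 - 7i


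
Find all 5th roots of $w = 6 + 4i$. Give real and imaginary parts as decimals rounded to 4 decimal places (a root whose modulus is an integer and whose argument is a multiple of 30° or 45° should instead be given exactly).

|w| = sqrt(52) ≈ 7.211103, arg(w) ≈ 33.690068°
Root modulus = sqrt(52)^(1/5) ≈ 1.484569
Root arguments: θ_k = (arg(w) + 360°k)/5 for k = 0, 1, ..., 4
Compute each root as (root modulus)(cos θ_k + i sin θ_k) using full-precision intermediates, then round to 4 decimal places.
Roots: 1.4743 + 0.1742i, 0.2899 + 1.4560i, -1.2951 + 0.7257i, -1.0904 - 1.0075i, 0.6212 - 1.3483i


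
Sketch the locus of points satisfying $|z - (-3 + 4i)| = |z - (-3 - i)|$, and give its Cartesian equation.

|z - z1| = |z - z2| means z is equidistant from z1 and z2,
i.e. the perpendicular bisector of the segment from (-3, 4) to (-3, -1) (midpoint (-3, 3/2)).
With z = x + yi, square both sides:
(x - (-3))^2 + (y - 4)^2 = (x - (-3))^2 + (y - (-1))^2
The x^2 and y^2 terms cancel: 0x + (-10)y = 10 - 25 = -15
Simplify: y = 3/2
Locus: Perpendicular bisector of the segment from (-3, 4) to (-3, -1): the line y = 3/2


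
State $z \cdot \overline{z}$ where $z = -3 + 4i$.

z * conjugate(z) = |z|^2 = a^2 + b^2
= (-3)^2 + 4^2 = 25


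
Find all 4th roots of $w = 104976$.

|w| = 104976, arg(w) = 0°
Root modulus = 104976^(1/4) = 18
Root arguments: θ_k = (0° + 360°k)/4 for k = 0, 1, ..., 3
Roots: 18, 18i, -18, -18i


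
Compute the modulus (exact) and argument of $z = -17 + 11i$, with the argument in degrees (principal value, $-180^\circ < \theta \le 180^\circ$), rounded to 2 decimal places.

|z| = sqrt((-17)^2 + 11^2) = sqrt(410)
arg(z) = arctan(b/a) = arctan(11/-17) (quadrant-adjusted) = 147.09°


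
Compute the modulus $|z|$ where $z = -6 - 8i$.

|z| = sqrt(a^2 + b^2) = sqrt((-6)^2 + (-8)^2) = sqrt(100) = 10


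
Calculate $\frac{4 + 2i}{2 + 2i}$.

Multiply numerator and denominator by conjugate (2 - 2i):
= (4 + 2i)(2 - 2i) / (2^2 + 2^2)
= (12 - 4i) / 8
Divide through by 4: (3 - i) / 2
= 3/2 - (1/2)i


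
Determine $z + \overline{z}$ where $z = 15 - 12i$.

z + conjugate(z) = (a + bi) + (a - bi) = 2a
= 2 * 15 = 30


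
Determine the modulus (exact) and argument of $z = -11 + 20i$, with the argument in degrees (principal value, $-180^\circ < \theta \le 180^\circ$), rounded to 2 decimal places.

|z| = sqrt((-11)^2 + 20^2) = sqrt(521)
arg(z) = arctan(b/a) = arctan(20/-11) (quadrant-adjusted) = 118.81°


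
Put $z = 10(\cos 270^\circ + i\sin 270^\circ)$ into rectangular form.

a = r cos θ = 10 * 0 = 0
b = r sin θ = 10 * -1 = -10
z = -10i


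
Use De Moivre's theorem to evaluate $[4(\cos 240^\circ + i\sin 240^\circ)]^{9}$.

By De Moivre: z^n = r^n(cos(nθ) + i sin(nθ))
= 4^9(cos(9*240°) + i sin(9*240°))
= 262144(cos 0° + i sin 0°)
= 262144


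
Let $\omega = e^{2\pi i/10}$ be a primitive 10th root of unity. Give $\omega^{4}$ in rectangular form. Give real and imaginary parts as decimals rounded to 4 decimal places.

ω^4 = e^(2πi·4/10) = e^(i·4π/5)
= cos(4π/5) + i sin(4π/5)
= -0.8090 + 0.5878i


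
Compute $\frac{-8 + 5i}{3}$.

Divisor is real, so divide each part by 3:
= -8/3 + (5/3)i


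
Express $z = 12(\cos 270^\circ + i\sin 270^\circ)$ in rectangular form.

a = r cos θ = 12 * 0 = 0
b = r sin θ = 12 * -1 = -12
z = -12i


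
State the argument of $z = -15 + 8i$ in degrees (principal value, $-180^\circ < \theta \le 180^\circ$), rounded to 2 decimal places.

θ = arctan(b/a) = arctan(8/-15) (quadrant-adjusted) = 151.93°


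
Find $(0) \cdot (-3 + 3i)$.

(a1*a2 - b1*b2) + (a1*b2 + b1*a2)i
= (0 - 0) + (0 + 0)i
= 0


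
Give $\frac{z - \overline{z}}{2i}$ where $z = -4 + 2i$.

z - conjugate(z) = 2bi
(z - conjugate(z))/(2i) = 2bi/(2i) = b = 2


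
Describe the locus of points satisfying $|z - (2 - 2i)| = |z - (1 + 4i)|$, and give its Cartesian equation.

|z - z1| = |z - z2| means z is equidistant from z1 and z2,
i.e. the perpendicular bisector of the segment from (2, -2) to (1, 4) (midpoint (3/2, 1)).
With z = x + yi, square both sides:
(x - 2)^2 + (y - (-2))^2 = (x - 1)^2 + (y - 4)^2
The x^2 and y^2 terms cancel: -2x + 12y = 17 - 8 = 9
Simplify: 2x - 12y = -9
Locus: Perpendicular bisector of the segment from (2, -2) to (1, 4): the line 2x - 12y = -9


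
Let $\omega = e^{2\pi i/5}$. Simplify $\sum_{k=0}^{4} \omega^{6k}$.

Let ζ = ω^6 = e^(2πi·6/5). Since 5 ∤ 6, ζ ≠ 1.
Sum = Σ_{k=0}^{4} ζ^k = (ζ^5 - 1)/(ζ - 1) = (ω^{6·5} - 1)/(ζ - 1) = (1 - 1)/(ζ - 1) = 0


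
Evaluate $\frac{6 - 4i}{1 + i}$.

Multiply numerator and denominator by conjugate (1 - i):
= (6 - 4i)(1 - i) / (1^2 + 1^2)
= (2 - 10i) / 2
= 1 - 5i


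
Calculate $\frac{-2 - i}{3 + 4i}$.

Multiply numerator and denominator by conjugate (3 - 4i):
= (-2 - i)(3 - 4i) / (3^2 + 4^2)
= (-10 + 5i) / 25
Divide through by 5: (-2 + i) / 5
= -2/5 + (1/5)i


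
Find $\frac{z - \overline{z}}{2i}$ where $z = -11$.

z - conjugate(z) = 2bi
(z - conjugate(z))/(2i) = 2bi/(2i) = b = 0


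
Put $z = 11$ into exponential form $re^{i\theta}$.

r = |z| = sqrt((11)^2 + (0)^2) = sqrt(121 + 0) = sqrt(121) = 11
b = 0 and a > 0, so z lies on the positive real axis: θ = 0
z = 11e^(i*0) = 11


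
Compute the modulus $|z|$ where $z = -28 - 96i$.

|z| = sqrt(a^2 + b^2) = sqrt((-28)^2 + (-96)^2) = sqrt(10000) = 100


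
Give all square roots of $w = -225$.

|w| = 225, arg(w) = 180°
Root modulus = 225^(1/2) = 15
Root arguments: θ_k = (180° + 360°k)/2 for k = 0, 1, ..., 1
Roots: 15i, -15i


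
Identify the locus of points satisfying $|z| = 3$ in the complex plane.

|z| = 3 means sqrt(x^2 + y^2) = 3
This is a circle of radius 3 centered at the origin


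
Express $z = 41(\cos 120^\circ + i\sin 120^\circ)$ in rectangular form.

a = r cos θ = 41 * -1/2 = -41/2
b = r sin θ = 41 * sqrt(3)/2 = 41*sqrt(3)/2
z = -41/2 + (41*sqrt(3)/2)i


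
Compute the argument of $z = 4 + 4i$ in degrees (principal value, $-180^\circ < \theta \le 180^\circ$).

θ = arctan(b/a) = arctan(4/4) (quadrant-adjusted) = 45°


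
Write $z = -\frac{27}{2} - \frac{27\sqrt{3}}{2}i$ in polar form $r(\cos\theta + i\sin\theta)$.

r = |z| = sqrt(a^2 + b^2) = sqrt((-27/2)^2 + (-27*sqrt(3)/2)^2) = sqrt(729/4 + 2187/4) = sqrt(729) = 27
θ = arctan(b/a) = arctan(-23.3827/-13.5) (quadrant-adjusted) = 240°
z = 27(cos 240° + i sin 240°)


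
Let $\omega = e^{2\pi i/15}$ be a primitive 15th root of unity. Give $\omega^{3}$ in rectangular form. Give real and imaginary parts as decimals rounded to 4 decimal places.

ω^3 = e^(2πi·3/15) = e^(i·2π/5)
= cos(2π/5) + i sin(2π/5)
= 0.3090 + 0.9511i


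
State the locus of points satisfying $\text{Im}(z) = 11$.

Im(z) = y where z = x + yi; the equation y = 11 is satisfied by all points with that y-coordinate
Locus: Horizontal line y = 11


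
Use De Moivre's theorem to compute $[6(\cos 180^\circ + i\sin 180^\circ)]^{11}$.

By De Moivre: z^n = r^n(cos(nθ) + i sin(nθ))
= 6^11(cos(11*180°) + i sin(11*180°))
= 362797056(cos 180° + i sin 180°)
= -362797056


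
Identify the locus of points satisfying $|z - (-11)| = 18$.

|z - z0| = r describes a circle centered at z0 with radius r
Here z0 = -11 and r = 18
Locus: Circle centered at (-11, 0) with radius 18


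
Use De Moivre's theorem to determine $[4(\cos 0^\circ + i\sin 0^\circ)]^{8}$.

By De Moivre: z^n = r^n(cos(nθ) + i sin(nθ))
= 4^8(cos(8*0°) + i sin(8*0°))
= 65536(cos 0° + i sin 0°)
= 65536


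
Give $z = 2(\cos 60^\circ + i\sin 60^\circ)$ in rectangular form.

a = r cos θ = 2 * 1/2 = 1
b = r sin θ = 2 * sqrt(3)/2 = sqrt(3)
z = 1 + sqrt(3)i


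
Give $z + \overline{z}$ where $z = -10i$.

z + conjugate(z) = (a + bi) + (a - bi) = 2a
= 2 * 0 = 0


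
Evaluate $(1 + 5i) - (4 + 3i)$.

(1 - 4) + (5 - 3)i = -3 + 2i


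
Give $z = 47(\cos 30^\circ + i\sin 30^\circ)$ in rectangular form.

a = r cos θ = 47 * sqrt(3)/2 = 47*sqrt(3)/2
b = r sin θ = 47 * 1/2 = 47/2
z = 47*sqrt(3)/2 + (47/2)i


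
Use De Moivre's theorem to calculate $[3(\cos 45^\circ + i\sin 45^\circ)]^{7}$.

By De Moivre: z^n = r^n(cos(nθ) + i sin(nθ))
= 3^7(cos(7*45°) + i sin(7*45°))
= 2187(cos 315° + i sin 315°)
= 2187*sqrt(2)/2 - (2187*sqrt(2)/2)i


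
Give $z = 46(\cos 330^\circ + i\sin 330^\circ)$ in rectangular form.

a = r cos θ = 46 * sqrt(3)/2 = 23*sqrt(3)
b = r sin θ = 46 * -1/2 = -23
z = 23*sqrt(3) - 23i


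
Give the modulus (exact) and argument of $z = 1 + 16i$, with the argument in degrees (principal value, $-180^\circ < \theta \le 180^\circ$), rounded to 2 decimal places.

|z| = sqrt(1^2 + 16^2) = sqrt(257)
arg(z) = arctan(b/a) = arctan(16/1) (quadrant-adjusted) = 86.42°


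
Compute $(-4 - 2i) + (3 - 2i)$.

(-4 + 3) + (-2 + (-2))i = -1 - 4i


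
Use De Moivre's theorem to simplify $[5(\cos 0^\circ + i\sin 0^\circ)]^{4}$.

By De Moivre: z^n = r^n(cos(nθ) + i sin(nθ))
= 5^4(cos(4*0°) + i sin(4*0°))
= 625(cos 0° + i sin 0°)
= 625


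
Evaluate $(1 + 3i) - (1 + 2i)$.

(1 - 1) + (3 - 2)i = i


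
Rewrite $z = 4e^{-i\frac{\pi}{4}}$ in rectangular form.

a = r cos θ = 4 * sqrt(2)/2 = 2*sqrt(2)
b = r sin θ = 4 * -sqrt(2)/2 = -2*sqrt(2)
z = 2*sqrt(2) - 2*sqrt(2)i


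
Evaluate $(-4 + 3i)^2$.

(a + bi)^2 = a^2 - b^2 + 2abi
= (-4)^2 - 3^2 + 2*(-4)*3i
= 7 - 24i


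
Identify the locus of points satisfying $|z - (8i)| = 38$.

|z - z0| = r describes a circle centered at z0 with radius r
Here z0 = 8i and r = 38
Locus: Circle centered at (0, 8) with radius 38


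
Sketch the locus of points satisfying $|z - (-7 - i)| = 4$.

|z - z0| = r describes a circle centered at z0 with radius r
Here z0 = -7 - i and r = 4
Locus: Circle centered at (-7, -1) with radius 4


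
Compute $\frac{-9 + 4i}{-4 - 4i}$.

Multiply numerator and denominator by conjugate (-4 + 4i):
= (-9 + 4i)(-4 + 4i) / ((-4)^2 + (-4)^2)
= (20 - 52i) / 32
Divide through by 4: (5 - 13i) / 8
= 5/8 - (13/8)i


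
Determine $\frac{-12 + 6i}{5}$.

Divisor is real, so divide each part by 5:
= -12/5 + (6/5)i


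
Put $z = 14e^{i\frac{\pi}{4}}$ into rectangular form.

a = r cos θ = 14 * sqrt(2)/2 = 7*sqrt(2)
b = r sin θ = 14 * sqrt(2)/2 = 7*sqrt(2)
z = 7*sqrt(2) + 7*sqrt(2)i


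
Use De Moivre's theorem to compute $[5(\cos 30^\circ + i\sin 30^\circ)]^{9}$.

By De Moivre: z^n = r^n(cos(nθ) + i sin(nθ))
= 5^9(cos(9*30°) + i sin(9*30°))
= 1953125(cos 270° + i sin 270°)
= -1953125i


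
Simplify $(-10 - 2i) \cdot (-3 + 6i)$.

(a1*a2 - b1*b2) + (a1*b2 + b1*a2)i
= (30 - (-12)) + (-60 + 6)i
= 42 - 54i


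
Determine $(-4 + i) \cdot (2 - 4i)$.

(a1*a2 - b1*b2) + (a1*b2 + b1*a2)i
= (-8 - (-4)) + (16 + 2)i
= -4 + 18i


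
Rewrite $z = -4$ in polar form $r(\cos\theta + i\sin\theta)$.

r = |z| = sqrt(a^2 + b^2) = sqrt((-4)^2 + (0)^2) = sqrt(16 + 0) = sqrt(16) = 4
b = 0 and a < 0, so z lies on the negative real axis: θ = 180°
z = 4(cos 180° + i sin 180°)


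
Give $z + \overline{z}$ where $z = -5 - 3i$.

z + conjugate(z) = (a + bi) + (a - bi) = 2a
= 2 * (-5) = -10


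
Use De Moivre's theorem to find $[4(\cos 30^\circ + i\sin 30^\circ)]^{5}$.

By De Moivre: z^n = r^n(cos(nθ) + i sin(nθ))
= 4^5(cos(5*30°) + i sin(5*30°))
= 1024(cos 150° + i sin 150°)
= -512*sqrt(3) + 512i


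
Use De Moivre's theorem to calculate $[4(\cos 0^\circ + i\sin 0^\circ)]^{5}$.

By De Moivre: z^n = r^n(cos(nθ) + i sin(nθ))
= 4^5(cos(5*0°) + i sin(5*0°))
= 1024(cos 0° + i sin 0°)
= 1024


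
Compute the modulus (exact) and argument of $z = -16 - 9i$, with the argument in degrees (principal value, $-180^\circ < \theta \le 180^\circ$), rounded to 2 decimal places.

|z| = sqrt((-16)^2 + (-9)^2) = sqrt(337)
arg(z) = arctan(b/a) = arctan(-9/-16) (quadrant-adjusted) = -150.64°


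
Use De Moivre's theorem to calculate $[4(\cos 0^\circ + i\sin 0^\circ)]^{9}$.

By De Moivre: z^n = r^n(cos(nθ) + i sin(nθ))
= 4^9(cos(9*0°) + i sin(9*0°))
= 262144(cos 0° + i sin 0°)
= 262144


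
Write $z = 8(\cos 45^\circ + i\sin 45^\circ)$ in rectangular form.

a = r cos θ = 8 * sqrt(2)/2 = 4*sqrt(2)
b = r sin θ = 8 * sqrt(2)/2 = 4*sqrt(2)
z = 4*sqrt(2) + 4*sqrt(2)i


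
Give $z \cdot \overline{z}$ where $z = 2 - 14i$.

z * conjugate(z) = |z|^2 = a^2 + b^2
= 2^2 + (-14)^2 = 200


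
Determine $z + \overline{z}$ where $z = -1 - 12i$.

z + conjugate(z) = (a + bi) + (a - bi) = 2a
= 2 * (-1) = -2


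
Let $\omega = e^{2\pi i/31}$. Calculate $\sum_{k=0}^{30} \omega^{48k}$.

Let ζ = ω^48 = e^(2πi·48/31). Since 31 ∤ 48, ζ ≠ 1.
Sum = Σ_{k=0}^{30} ζ^k = (ζ^31 - 1)/(ζ - 1) = (ω^{48·31} - 1)/(ζ - 1) = (1 - 1)/(ζ - 1) = 0


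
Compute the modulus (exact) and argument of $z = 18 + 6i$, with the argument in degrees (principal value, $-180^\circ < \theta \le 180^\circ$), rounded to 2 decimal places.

|z| = sqrt(18^2 + 6^2) = sqrt(360)
arg(z) = arctan(b/a) = arctan(6/18) (quadrant-adjusted) = 18.43°


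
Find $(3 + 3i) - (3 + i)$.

(3 - 3) + (3 - 1)i = 2i


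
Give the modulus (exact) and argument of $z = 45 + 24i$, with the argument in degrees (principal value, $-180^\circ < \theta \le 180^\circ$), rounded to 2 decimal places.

|z| = sqrt(45^2 + 24^2) = 51
arg(z) = arctan(b/a) = arctan(24/45) (quadrant-adjusted) = 28.07°


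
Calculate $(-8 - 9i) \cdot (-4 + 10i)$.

(a1*a2 - b1*b2) + (a1*b2 + b1*a2)i
= (32 - (-90)) + (-80 + 36)i
= 122 - 44i


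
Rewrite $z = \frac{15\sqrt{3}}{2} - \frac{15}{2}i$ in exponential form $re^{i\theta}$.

r = |z| = sqrt((15*sqrt(3)/2)^2 + (-15/2)^2) = sqrt(675/4 + 225/4) = sqrt(225) = 15
θ = arctan(b/a) = arctan(-7.5/12.9904) (quadrant-adjusted) = -30° = -π/6
z = 15e^(-i*π/6)


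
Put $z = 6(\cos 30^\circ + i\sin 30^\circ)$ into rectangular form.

a = r cos θ = 6 * sqrt(3)/2 = 3*sqrt(3)
b = r sin θ = 6 * 1/2 = 3
z = 3*sqrt(3) + 3i


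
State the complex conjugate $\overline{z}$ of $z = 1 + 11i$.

If z = a + bi, then conjugate(z) = a - bi
conjugate(1 + 11i) = 1 - 11i


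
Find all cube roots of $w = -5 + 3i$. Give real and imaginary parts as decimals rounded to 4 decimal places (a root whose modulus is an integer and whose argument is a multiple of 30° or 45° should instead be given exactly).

|w| = sqrt(34) ≈ 5.830952, arg(w) ≈ 149.036243°
Root modulus = sqrt(34)^(1/3) ≈ 1.799892
Root arguments: θ_k = (arg(w) + 360°k)/3 for k = 0, 1, ..., 2
Compute each root as (root modulus)(cos θ_k + i sin θ_k) using full-precision intermediates, then round to 4 decimal places.
Roots: 1.1647 + 1.3723i, -1.7708 + 0.3225i, 0.6061 - 1.6948i


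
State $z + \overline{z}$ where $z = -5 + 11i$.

z + conjugate(z) = (a + bi) + (a - bi) = 2a
= 2 * (-5) = -10


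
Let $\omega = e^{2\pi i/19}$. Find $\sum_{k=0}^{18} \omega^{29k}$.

Let ζ = ω^29 = e^(2πi·29/19). Since 19 ∤ 29, ζ ≠ 1.
Sum = Σ_{k=0}^{18} ζ^k = (ζ^19 - 1)/(ζ - 1) = (ω^{29·19} - 1)/(ζ - 1) = (1 - 1)/(ζ - 1) = 0


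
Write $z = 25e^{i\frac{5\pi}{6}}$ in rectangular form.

a = r cos θ = 25 * -sqrt(3)/2 = -25*sqrt(3)/2
b = r sin θ = 25 * 1/2 = 25/2
z = -25*sqrt(3)/2 + (25/2)i


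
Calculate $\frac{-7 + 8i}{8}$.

Divisor is real, so divide each part by 8:
= -7/8 + i


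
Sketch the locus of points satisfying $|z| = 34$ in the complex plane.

|z| = 34 means sqrt(x^2 + y^2) = 34
This is a circle of radius 34 centered at the origin


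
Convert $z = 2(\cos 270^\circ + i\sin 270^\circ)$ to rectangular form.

a = r cos θ = 2 * 0 = 0
b = r sin θ = 2 * -1 = -2
z = -2i


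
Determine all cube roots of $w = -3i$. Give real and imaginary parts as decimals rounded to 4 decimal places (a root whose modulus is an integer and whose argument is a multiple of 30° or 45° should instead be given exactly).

|w| = 3, arg(w) = 270°
Root modulus = 3^(1/3) ≈ 1.442250
Root arguments: θ_k = (270° + 360°k)/3 for k = 0, 1, ..., 2
Compute each root as (root modulus)(cos θ_k + i sin θ_k) using full-precision intermediates, then round to 4 decimal places.
Roots: 1.4422i, -1.2490 - 0.7211i, 1.2490 - 0.7211i


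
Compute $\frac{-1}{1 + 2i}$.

Multiply numerator and denominator by conjugate (1 - 2i):
= (-1)(1 - 2i) / (1^2 + 2^2)
= (-1 + 2i) / 5
= -1/5 + (2/5)i


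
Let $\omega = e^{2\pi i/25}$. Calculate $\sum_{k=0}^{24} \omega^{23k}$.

Let ζ = ω^23 = e^(2πi·23/25). Since 25 ∤ 23, ζ ≠ 1.
Sum = Σ_{k=0}^{24} ζ^k = (ζ^25 - 1)/(ζ - 1) = (ω^{23·25} - 1)/(ζ - 1) = (1 - 1)/(ζ - 1) = 0


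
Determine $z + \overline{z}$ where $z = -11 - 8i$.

z + conjugate(z) = (a + bi) + (a - bi) = 2a
= 2 * (-11) = -22


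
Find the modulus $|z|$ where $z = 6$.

|z| = sqrt(a^2 + b^2) = sqrt(6^2 + 0^2) = sqrt(36) = 6


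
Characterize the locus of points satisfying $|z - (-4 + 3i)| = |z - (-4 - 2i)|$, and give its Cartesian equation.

|z - z1| = |z - z2| means z is equidistant from z1 and z2,
i.e. the perpendicular bisector of the segment from (-4, 3) to (-4, -2) (midpoint (-4, 1/2)).
With z = x + yi, square both sides:
(x - (-4))^2 + (y - 3)^2 = (x - (-4))^2 + (y - (-2))^2
The x^2 and y^2 terms cancel: 0x + (-10)y = 20 - 25 = -5
Simplify: y = 1/2
Locus: Perpendicular bisector of the segment from (-4, 3) to (-4, -2): the line y = 1/2


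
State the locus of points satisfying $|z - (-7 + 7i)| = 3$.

|z - z0| = r describes a circle centered at z0 with radius r
Here z0 = -7 + 7i and r = 3
Locus: Circle centered at (-7, 7) with radius 3


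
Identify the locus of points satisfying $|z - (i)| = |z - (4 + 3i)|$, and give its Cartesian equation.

|z - z1| = |z - z2| means z is equidistant from z1 and z2,
i.e. the perpendicular bisector of the segment from (0, 1) to (4, 3) (midpoint (2, 2)).
With z = x + yi, square both sides:
(x - 0)^2 + (y - 1)^2 = (x - 4)^2 + (y - 3)^2
The x^2 and y^2 terms cancel: 8x + 4y = 25 - 1 = 24
Simplify: 2x + y = 6
Locus: Perpendicular bisector of the segment from (0, 1) to (4, 3): the line 2x + y = 6


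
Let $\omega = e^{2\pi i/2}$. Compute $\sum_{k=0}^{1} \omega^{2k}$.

Since 2 divides 2, ω^2 = (ω^2)^1 = 1^1 = 1, so every term is 1.
Sum = 2 · 1 = 2


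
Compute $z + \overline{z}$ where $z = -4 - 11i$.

z + conjugate(z) = (a + bi) + (a - bi) = 2a
= 2 * (-4) = -8


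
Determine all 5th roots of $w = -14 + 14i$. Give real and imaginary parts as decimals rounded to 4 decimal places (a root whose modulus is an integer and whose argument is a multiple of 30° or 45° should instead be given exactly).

|w| = sqrt(392) ≈ 19.798990, arg(w) = 135°
Root modulus = sqrt(392)^(1/5) ≈ 1.816890
Root arguments: θ_k = (135° + 360°k)/5 for k = 0, 1, ..., 4
Compute each root as (root modulus)(cos θ_k + i sin θ_k) using full-precision intermediates, then round to 4 decimal places.
Roots: 1.6189 + 0.8249i, -0.2842 + 1.7945i, -1.7945 + 0.2842i, -0.8249 - 1.6189i, 1.2847 - 1.2847i


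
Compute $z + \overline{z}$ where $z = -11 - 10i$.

z + conjugate(z) = (a + bi) + (a - bi) = 2a
= 2 * (-11) = -22


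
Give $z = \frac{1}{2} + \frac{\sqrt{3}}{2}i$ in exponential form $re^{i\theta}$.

r = |z| = sqrt((1/2)^2 + (sqrt(3)/2)^2) = sqrt(1/4 + 3/4) = sqrt(1) = 1
θ = arctan(b/a) = arctan(0.866/0.5) (quadrant-adjusted) = 60° = π/3
z = 1e^(i*π/3)


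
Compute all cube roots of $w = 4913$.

|w| = 4913, arg(w) = 0°
Root modulus = 4913^(1/3) = 17
Root arguments: θ_k = (0° + 360°k)/3 for k = 0, 1, ..., 2
Roots: 17, -17/2 + (17*sqrt(3)/2)i, -17/2 - (17*sqrt(3)/2)i


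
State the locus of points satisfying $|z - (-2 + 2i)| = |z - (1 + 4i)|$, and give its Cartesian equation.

|z - z1| = |z - z2| means z is equidistant from z1 and z2,
i.e. the perpendicular bisector of the segment from (-2, 2) to (1, 4) (midpoint (-1/2, 3)).
With z = x + yi, square both sides:
(x - (-2))^2 + (y - 2)^2 = (x - 1)^2 + (y - 4)^2
The x^2 and y^2 terms cancel: 6x + 4y = 17 - 8 = 9
Simplify: 6x + 4y = 9
Locus: Perpendicular bisector of the segment from (-2, 2) to (1, 4): the line 6x + 4y = 9


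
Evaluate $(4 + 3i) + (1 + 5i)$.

(4 + 1) + (3 + 5)i = 5 + 8i


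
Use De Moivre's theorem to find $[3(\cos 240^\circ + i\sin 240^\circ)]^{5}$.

By De Moivre: z^n = r^n(cos(nθ) + i sin(nθ))
= 3^5(cos(5*240°) + i sin(5*240°))
= 243(cos 120° + i sin 120°)
= -243/2 + (243*sqrt(3)/2)i


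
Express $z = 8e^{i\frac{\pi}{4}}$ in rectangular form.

a = r cos θ = 8 * sqrt(2)/2 = 4*sqrt(2)
b = r sin θ = 8 * sqrt(2)/2 = 4*sqrt(2)
z = 4*sqrt(2) + 4*sqrt(2)i


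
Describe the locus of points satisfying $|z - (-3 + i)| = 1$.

|z - z0| = r describes a circle centered at z0 with radius r
Here z0 = -3 + i and r = 1
Locus: Circle centered at (-3, 1) with radius 1


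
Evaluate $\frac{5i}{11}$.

Divisor is real, so divide each part by 11:
= 0 + (5/11)i


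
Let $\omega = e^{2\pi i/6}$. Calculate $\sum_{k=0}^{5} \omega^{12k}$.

Since 6 divides 12, ω^12 = (ω^6)^2 = 1^2 = 1, so every term is 1.
Sum = 6 · 1 = 6


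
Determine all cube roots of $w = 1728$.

|w| = 1728, arg(w) = 0°
Root modulus = 1728^(1/3) = 12
Root arguments: θ_k = (0° + 360°k)/3 for k = 0, 1, ..., 2
Roots: 12, -6 + 6*sqrt(3)i, -6 - 6*sqrt(3)i


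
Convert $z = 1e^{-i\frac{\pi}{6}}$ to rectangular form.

a = r cos θ = 1 * sqrt(3)/2 = sqrt(3)/2
b = r sin θ = 1 * -1/2 = -1/2
z = sqrt(3)/2 - (1/2)i


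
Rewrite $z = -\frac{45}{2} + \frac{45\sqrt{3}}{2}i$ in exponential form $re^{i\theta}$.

r = |z| = sqrt((-45/2)^2 + (45*sqrt(3)/2)^2) = sqrt(2025/4 + 6075/4) = sqrt(2025) = 45
θ = arctan(b/a) = arctan(38.9711/-22.5) (quadrant-adjusted) = 120° = 2π/3
z = 45e^(i*2π/3)


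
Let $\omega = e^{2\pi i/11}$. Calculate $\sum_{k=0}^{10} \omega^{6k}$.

Let ζ = ω^6 = e^(2πi·6/11). Since 11 ∤ 6, ζ ≠ 1.
Sum = Σ_{k=0}^{10} ζ^k = (ζ^11 - 1)/(ζ - 1) = (ω^{6·11} - 1)/(ζ - 1) = (1 - 1)/(ζ - 1) = 0


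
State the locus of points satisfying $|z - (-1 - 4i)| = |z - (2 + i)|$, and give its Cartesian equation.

|z - z1| = |z - z2| means z is equidistant from z1 and z2,
i.e. the perpendicular bisector of the segment from (-1, -4) to (2, 1) (midpoint (1/2, -3/2)).
With z = x + yi, square both sides:
(x - (-1))^2 + (y - (-4))^2 = (x - 2)^2 + (y - 1)^2
The x^2 and y^2 terms cancel: 6x + 10y = 5 - 17 = -12
Simplify: 3x + 5y = -6
Locus: Perpendicular bisector of the segment from (-1, -4) to (2, 1): the line 3x + 5y = -6


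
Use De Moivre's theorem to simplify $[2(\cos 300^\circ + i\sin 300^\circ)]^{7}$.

By De Moivre: z^n = r^n(cos(nθ) + i sin(nθ))
= 2^7(cos(7*300°) + i sin(7*300°))
= 128(cos 300° + i sin 300°)
= 64 - 64*sqrt(3)i


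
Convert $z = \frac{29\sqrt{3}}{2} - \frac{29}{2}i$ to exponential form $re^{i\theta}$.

r = |z| = sqrt((29*sqrt(3)/2)^2 + (-29/2)^2) = sqrt(2523/4 + 841/4) = sqrt(841) = 29
θ = arctan(b/a) = arctan(-14.5/25.1147) (quadrant-adjusted) = -30° = -π/6
z = 29e^(-i*π/6)


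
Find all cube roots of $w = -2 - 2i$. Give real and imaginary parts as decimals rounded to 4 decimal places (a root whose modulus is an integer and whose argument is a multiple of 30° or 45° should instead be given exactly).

|w| = sqrt(8) ≈ 2.828427, arg(w) = 225°
Root modulus = sqrt(8)^(1/3) ≈ 1.414214
Root arguments: θ_k = (225° + 360°k)/3 for k = 0, 1, ..., 2
Compute each root as (root modulus)(cos θ_k + i sin θ_k) using full-precision intermediates, then round to 4 decimal places.
Roots: 0.3660 + 1.3660i, -1.3660 - 0.3660i, 1.0000 - 1.0000i


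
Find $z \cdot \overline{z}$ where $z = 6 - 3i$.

z * conjugate(z) = |z|^2 = a^2 + b^2
= 6^2 + (-3)^2 = 45


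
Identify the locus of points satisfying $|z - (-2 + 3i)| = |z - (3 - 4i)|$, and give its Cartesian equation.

|z - z1| = |z - z2| means z is equidistant from z1 and z2,
i.e. the perpendicular bisector of the segment from (-2, 3) to (3, -4) (midpoint (1/2, -1/2)).
With z = x + yi, square both sides:
(x - (-2))^2 + (y - 3)^2 = (x - 3)^2 + (y - (-4))^2
The x^2 and y^2 terms cancel: 10x + (-14)y = 25 - 13 = 12
Simplify: 5x - 7y = 6
Locus: Perpendicular bisector of the segment from (-2, 3) to (3, -4): the line 5x - 7y = 6


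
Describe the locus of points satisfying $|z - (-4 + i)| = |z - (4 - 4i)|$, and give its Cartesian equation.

|z - z1| = |z - z2| means z is equidistant from z1 and z2,
i.e. the perpendicular bisector of the segment from (-4, 1) to (4, -4) (midpoint (0, -3/2)).
With z = x + yi, square both sides:
(x - (-4))^2 + (y - 1)^2 = (x - 4)^2 + (y - (-4))^2
The x^2 and y^2 terms cancel: 16x + (-10)y = 32 - 17 = 15
Simplify: 16x - 10y = 15
Locus: Perpendicular bisector of the segment from (-4, 1) to (4, -4): the line 16x - 10y = 15


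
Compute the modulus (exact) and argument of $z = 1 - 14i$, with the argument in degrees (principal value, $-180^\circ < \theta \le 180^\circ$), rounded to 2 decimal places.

|z| = sqrt(1^2 + (-14)^2) = sqrt(197)
arg(z) = arctan(b/a) = arctan(-14/1) (quadrant-adjusted) = -85.91°


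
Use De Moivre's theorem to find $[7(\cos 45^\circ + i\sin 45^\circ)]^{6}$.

By De Moivre: z^n = r^n(cos(nθ) + i sin(nθ))
= 7^6(cos(6*45°) + i sin(6*45°))
= 117649(cos 270° + i sin 270°)
= -117649i


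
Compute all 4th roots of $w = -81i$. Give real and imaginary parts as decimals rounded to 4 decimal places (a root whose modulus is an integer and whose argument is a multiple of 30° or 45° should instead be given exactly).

|w| = 81, arg(w) = 270°
Root modulus = 81^(1/4) = 3
Root arguments: θ_k = (270° + 360°k)/4 for k = 0, 1, ..., 3
Compute each root as (root modulus)(cos θ_k + i sin θ_k) using full-precision intermediates, then round to 4 decimal places.
Roots: 1.1481 + 2.7716i, -2.7716 + 1.1481i, -1.1481 - 2.7716i, 2.7716 - 1.1481i


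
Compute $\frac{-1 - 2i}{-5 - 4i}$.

Multiply numerator and denominator by conjugate (-5 + 4i):
= (-1 - 2i)(-5 + 4i) / ((-5)^2 + (-4)^2)
= (13 + 6i) / 41
= 13/41 + (6/41)i


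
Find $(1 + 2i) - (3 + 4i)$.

(1 - 3) + (2 - 4)i = -2 - 2i


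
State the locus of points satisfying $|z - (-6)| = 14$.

|z - z0| = r describes a circle centered at z0 with radius r
Here z0 = -6 and r = 14
Locus: Circle centered at (-6, 0) with radius 14


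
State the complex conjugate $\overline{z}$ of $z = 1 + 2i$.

If z = a + bi, then conjugate(z) = a - bi
conjugate(1 + 2i) = 1 - 2i


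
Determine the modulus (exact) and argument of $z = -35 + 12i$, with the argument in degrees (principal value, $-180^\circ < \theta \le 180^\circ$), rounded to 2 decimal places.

|z| = sqrt((-35)^2 + 12^2) = 37
arg(z) = arctan(b/a) = arctan(12/-35) (quadrant-adjusted) = 161.08°


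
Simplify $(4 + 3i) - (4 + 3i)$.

(4 - 4) + (3 - 3)i = 0


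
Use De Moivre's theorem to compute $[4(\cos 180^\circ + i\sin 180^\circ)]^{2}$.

By De Moivre: z^n = r^n(cos(nθ) + i sin(nθ))
= 4^2(cos(2*180°) + i sin(2*180°))
= 16(cos 0° + i sin 0°)
= 16


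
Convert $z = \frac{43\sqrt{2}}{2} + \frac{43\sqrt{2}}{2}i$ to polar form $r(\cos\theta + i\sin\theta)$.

r = |z| = sqrt(a^2 + b^2) = sqrt((43*sqrt(2)/2)^2 + (43*sqrt(2)/2)^2) = sqrt(1849/2 + 1849/2) = sqrt(1849) = 43
θ = arctan(b/a) = arctan(30.4056/30.4056) (quadrant-adjusted) = 45°
z = 43(cos 45° + i sin 45°)


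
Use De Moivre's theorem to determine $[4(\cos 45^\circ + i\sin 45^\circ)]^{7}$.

By De Moivre: z^n = r^n(cos(nθ) + i sin(nθ))
= 4^7(cos(7*45°) + i sin(7*45°))
= 16384(cos 315° + i sin 315°)
= 8192*sqrt(2) - 8192*sqrt(2)i


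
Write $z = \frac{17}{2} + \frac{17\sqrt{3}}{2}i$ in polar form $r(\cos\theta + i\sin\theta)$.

r = |z| = sqrt(a^2 + b^2) = sqrt((17/2)^2 + (17*sqrt(3)/2)^2) = sqrt(289/4 + 867/4) = sqrt(289) = 17
θ = arctan(b/a) = arctan(14.7224/8.5) (quadrant-adjusted) = 60°
z = 17(cos 60° + i sin 60°)


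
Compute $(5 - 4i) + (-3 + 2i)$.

(5 + (-3)) + (-4 + 2)i = 2 - 2i


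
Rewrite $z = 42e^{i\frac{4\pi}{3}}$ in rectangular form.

a = r cos θ = 42 * -1/2 = -21
b = r sin θ = 42 * -sqrt(3)/2 = -21*sqrt(3)
z = -21 - 21*sqrt(3)i
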